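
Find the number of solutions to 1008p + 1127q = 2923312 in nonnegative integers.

gcd(1127, 1008) = 7.
By Bézout, 1008×(-19) + 1127×(17) = 7.
One solution: (20, 2576).
General: p = 20 + 161t, q = 2576 - 144t.
p ≥ 0 ⇒ t ≥ 0; q ≥ 0 ⇒ t ≤ 17. So t ∈ [0, 17]: 18 solutions.

18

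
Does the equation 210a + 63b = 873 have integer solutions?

no

gcd(210, 63):
  210 = 3×63 + 21
  63 = 3×21
so gcd(210, 63) = 21.
21 does not divide 873 (remainder 12), so no integer solutions.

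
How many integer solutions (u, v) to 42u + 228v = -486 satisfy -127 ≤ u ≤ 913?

gcd(228, 42) = 6  (228 = 5*42 + 18, 42 = 2*18 + 6, 18 = 3*6).
Back-substituting, 42*(11) + 228*(-2) = 6.
Scale by -81: particular solution (-891, 162); reduce u mod 38: (21, -6).
General solution: u = 21 + 38t, v = -6 - 7t for integer t.
-127 ≤ 21 + 38t ≤ 913 gives t ∈ [-3, 23], which is 27 values.

27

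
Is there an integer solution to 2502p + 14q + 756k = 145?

no

gcd(2502, 14) = 2.
gcd(2, 756) = 2.
2 does not divide 145 (remainder 1), so no integer solutions.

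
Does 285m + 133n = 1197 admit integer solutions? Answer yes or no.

gcd(285, 133) = 19  (285 = 2·133 + 19, 133 = 7·19).
19 divides 1197, so integer solutions exist.

yes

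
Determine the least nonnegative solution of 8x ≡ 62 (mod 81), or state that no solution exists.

gcd(81, 8):
  81 = 10*8 + 1
  8 = 8*1
so gcd(81, 8) = 1.
1 divides 62, so solutions exist.
Back-substitute for Bézout coefficients:
  1 = 81 - 10*8
  ... = 8*(-10) + 81*(1)
So 8*(-10) ≡ 1 (mod 81); multiply by 62: x ≡ -620 (mod 81).
Smallest nonnegative: x = -620 mod 81 = 28.

28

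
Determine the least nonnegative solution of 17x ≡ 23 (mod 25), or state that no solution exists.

19

gcd(25, 17):
  25 = 1·17 + 8
  17 = 2·8 + 1
  8 = 8·1
so gcd(25, 17) = 1.
1 divides 23, so solutions exist.
Back-substitute for Bézout coefficients:
  1 = 17 - 2·8
  ... = 17·(3) + 25·(-2)
So 17·(3) ≡ 1 (mod 25); multiply by 23: x ≡ 69 (mod 25).
Smallest nonnegative: x = 69 mod 25 = 19.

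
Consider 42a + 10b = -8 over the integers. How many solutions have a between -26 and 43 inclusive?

14

gcd(42, 10) = 2.
By Bézout, 42·(1) + 10·(-4) = 2.
Particular solution: (1, -5).
General solution: a = 1 + 5t, b = -5 - 21t for integer t.
-26 ≤ 1 + 5t ≤ 43 gives t ∈ [-5, 8], which is 14 values.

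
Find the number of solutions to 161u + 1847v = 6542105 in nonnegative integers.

gcd(1847, 161) = 1.
By Bézout, 161·(413) + 1847·(-36) = 1.
One solution: (1721, 3392).
General: u = 1721 + 1847t, v = 3392 - 161t.
u ≥ 0 ⇒ t ≥ 0; v ≥ 0 ⇒ t ≤ 21. So t ∈ [0, 21]: 22 solutions.

22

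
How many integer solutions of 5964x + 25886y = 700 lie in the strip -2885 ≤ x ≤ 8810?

7

gcd(25886, 5964):
  25886 = 4×5964 + 2030
  5964 = 2×2030 + 1904
  2030 = 1×1904 + 126
  1904 = 15×126 + 14
  126 = 9×14
so gcd(25886, 5964) = 14.
Back-substitute for Bézout coefficients:
  14 = 1904 - 15×126
  ... = 5964×(204) + 25886×(-47)
Scale by 50: particular solution (10200, -2350); reduce x mod 1849: (955, -220).
General solution: x = 955 + 1849t, y = -220 - 426t for integer t.
-2885 ≤ 955 + 1849t ≤ 8810 gives t ∈ [-2, 4], which is 7 values.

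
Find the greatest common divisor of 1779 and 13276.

1

gcd(13276, 1779):
  13276 = 7×1779 + 823
  1779 = 2×823 + 133
  823 = 6×133 + 25
  133 = 5×25 + 8
  25 = 3×8 + 1
  8 = 8×1
so gcd(13276, 1779) = 1.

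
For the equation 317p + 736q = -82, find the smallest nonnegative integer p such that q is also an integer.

gcd(736, 317):
  736 = 2*317 + 102
  317 = 3*102 + 11
  102 = 9*11 + 3
  11 = 3*3 + 2
  3 = 1*2 + 1
  2 = 2*1
so gcd(736, 317) = 1.
1 divides -82, so solutions exist.
Back-substitute for Bézout coefficients:
  1 = 3 - 1*2
  ... = 317*(-267) + 736*(115)
Scale by -82/1 = -82: (p₀, q₀) = (21894, -9430).
General solution: p = 21894 + 736t, q = -9430 - 317t for integer t.
p ≥ 0: smallest is 21894 mod 736 = 550 (at t = -29), with q = -237.

550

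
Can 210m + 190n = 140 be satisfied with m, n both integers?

yes

gcd(210, 190) = 10.
10 divides 140, so integer solutions exist.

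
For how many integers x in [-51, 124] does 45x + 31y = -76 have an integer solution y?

6

gcd(45, 31) = 1  (45 = 1·31 + 14, 31 = 2·14 + 3, 14 = 4·3 + 2, 3 = 1·2 + 1, 2 = 2·1).
Back-substituting, 45·(-11) + 31·(16) = 1.
Scale by -76: particular solution (836, -1216); reduce x mod 31: (30, -46).
General solution: x = 30 + 31t, y = -46 - 45t for integer t.
-51 ≤ 30 + 31t ≤ 124 gives t ∈ [-2, 3], which is 6 values.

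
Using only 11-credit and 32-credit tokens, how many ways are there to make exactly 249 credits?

Need nonnegative integers with 11j + 32k = 249.
gcd(11, 32) = 1, and 11·(3) + 32·(-1) = 1.
So (j₀, k₀) = (747, -249); general j = 747 + 32t, k = -249 - 11t.
j ≥ 0 ⇒ t ≥ -23; k ≥ 0 ⇒ t ≤ -23. That's 1 value of t.

1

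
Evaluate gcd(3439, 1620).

1

gcd(3439, 1620):
  3439 = 2×1620 + 199
  1620 = 8×199 + 28
  199 = 7×28 + 3
  28 = 9×3 + 1
  3 = 3×1
so gcd(3439, 1620) = 1.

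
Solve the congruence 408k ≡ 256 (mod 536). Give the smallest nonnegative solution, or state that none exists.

65

gcd(536, 408) = 8.
8 divides 256, so solutions exist.
By Bézout, 408*(-21) + 536*(16) = 8.
So 408*(-21) ≡ 8 (mod 536); multiply by 32: k ≡ -672 (mod 67).
Smallest nonnegative: k = -672 mod 67 = 65.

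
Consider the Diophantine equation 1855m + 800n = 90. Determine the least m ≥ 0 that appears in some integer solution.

gcd(1855, 800):
  1855 = 2·800 + 255
  800 = 3·255 + 35
  255 = 7·35 + 10
  35 = 3·10 + 5
  10 = 2·5
so gcd(1855, 800) = 5.
5 divides 90, so solutions exist.
Back-substitute for Bézout coefficients:
  5 = 35 - 3·10
  ... = 1855·(-69) + 800·(160)
Scale by 90/5 = 18: (m₀, n₀) = (-1242, 2880).
General solution: m = -1242 + 160t, n = 2880 - 371t for integer t.
m ≥ 0: smallest is -1242 mod 160 = 38 (at t = 8), with n = -88.

38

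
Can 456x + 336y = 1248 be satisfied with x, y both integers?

yes

gcd(456, 336) = 24  (456 = 1*336 + 120, 336 = 2*120 + 96, 120 = 1*96 + 24, 96 = 4*24).
24 divides 1248, so integer solutions exist.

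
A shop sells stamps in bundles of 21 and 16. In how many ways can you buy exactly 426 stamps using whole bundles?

2

Need nonnegative integers with 21j + 16k = 426.
gcd(21, 16) = 1, and 21·(-3) + 16·(4) = 1.
So (j₀, k₀) = (-1278, 1704); general j = -1278 + 16t, k = 1704 - 21t.
j ≥ 0 ⇒ t ≥ 80; k ≥ 0 ⇒ t ≤ 81. That's 2 values of t.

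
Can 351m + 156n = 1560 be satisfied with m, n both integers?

gcd(351, 156) = 39.
39 divides 1560, so integer solutions exist.

yes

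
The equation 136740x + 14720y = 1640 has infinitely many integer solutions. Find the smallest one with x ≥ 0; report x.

650

gcd(136740, 14720):
  136740 = 9*14720 + 4260
  14720 = 3*4260 + 1940
  4260 = 2*1940 + 380
  1940 = 5*380 + 40
  380 = 9*40 + 20
  40 = 2*20
so gcd(136740, 14720) = 20.
20 divides 1640, so solutions exist.
Back-substitute for Bézout coefficients:
  20 = 380 - 9*40
  ... = 136740*(349) + 14720*(-3242)
Scale by 1640/20 = 82: (x₀, y₀) = (28618, -265844).
General solution: x = 28618 + 736t, y = -265844 - 6837t for integer t.
x ≥ 0: smallest is 28618 mod 736 = 650 (at t = -38), with y = -6038.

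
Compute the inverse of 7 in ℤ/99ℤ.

gcd(99, 7):
  99 = 14×7 + 1
  7 = 7×1
so gcd(99, 7) = 1.
Back-substitute for Bézout coefficients:
  1 = 99 - 14×7
  ... = 7×(-14) + 99×(1)
So 7×-14 ≡ 1 (mod 99), and -14 mod 99 = 85.

85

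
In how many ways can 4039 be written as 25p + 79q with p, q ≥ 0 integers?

2

gcd(79, 25):
  79 = 3*25 + 4
  25 = 6*4 + 1
  4 = 4*1
so gcd(79, 25) = 1.
Back-substitute for Bézout coefficients:
  1 = 25 - 6*4
  ... = 25*(19) + 79*(-6)
Scale by 4039: one solution is (76741, -24234). Reduce p mod 79: (32, 41).
General: p = 32 + 79t, q = 41 - 25t.
p ≥ 0 ⇒ t ≥ 0; q ≥ 0 ⇒ t ≤ 1. So t ∈ [0, 1]: 2 solutions.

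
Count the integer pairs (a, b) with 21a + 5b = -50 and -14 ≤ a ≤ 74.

17

gcd(21, 5):
  21 = 4*5 + 1
  5 = 5*1
so gcd(21, 5) = 1.
Back-substitute for Bézout coefficients:
  1 = 21 - 4*5
  ... = 21*(1) + 5*(-4)
Scale by -50: particular solution (-50, 200); reduce a mod 5: (0, -10).
General solution: a = 0 + 5t, b = -10 - 21t for integer t.
-14 ≤ 0 + 5t ≤ 74 gives t ∈ [-2, 14], which is 17 values.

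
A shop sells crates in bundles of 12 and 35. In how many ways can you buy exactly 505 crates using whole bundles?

1

Need nonnegative integers with 12j + 35k = 505.
gcd(12, 35) = 1, and 12·(3) + 35·(-1) = 1.
So (j₀, k₀) = (1515, -505); general j = 1515 + 35t, k = -505 - 12t.
j ≥ 0 ⇒ t ≥ -43; k ≥ 0 ⇒ t ≤ -43. That's 1 value of t.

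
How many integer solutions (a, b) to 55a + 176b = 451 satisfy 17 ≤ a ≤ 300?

gcd(176, 55) = 11  (176 = 3·55 + 11, 55 = 5·11).
Back-substituting, 55·(-3) + 176·(1) = 11.
Scale by 41: particular solution (-123, 41); reduce a mod 16: (5, 1).
General solution: a = 5 + 16t, b = 1 - 5t for integer t.
17 ≤ 5 + 16t ≤ 300 gives t ∈ [1, 18], which is 18 values.

18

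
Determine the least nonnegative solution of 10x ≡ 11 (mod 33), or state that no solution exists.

gcd(33, 10) = 1.
1 divides 11, so solutions exist.
By Bézout, 10*(10) + 33*(-3) = 1.
So 10*(10) ≡ 1 (mod 33); multiply by 11: x ≡ 110 (mod 33).
Smallest nonnegative: x = 110 mod 33 = 11.

11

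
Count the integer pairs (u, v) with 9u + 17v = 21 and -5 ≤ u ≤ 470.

28

gcd(17, 9) = 1  (17 = 1*9 + 8, 9 = 1*8 + 1, 8 = 8*1).
Back-substituting, 9*(2) + 17*(-1) = 1.
Scale by 21: particular solution (42, -21); reduce u mod 17: (8, -3).
General solution: u = 8 + 17t, v = -3 - 9t for integer t.
-5 ≤ 8 + 17t ≤ 470 gives t ∈ [0, 27], which is 28 values.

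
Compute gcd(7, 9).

gcd(9, 7):
  9 = 1×7 + 2
  7 = 3×2 + 1
  2 = 2×1
so gcd(9, 7) = 1.

1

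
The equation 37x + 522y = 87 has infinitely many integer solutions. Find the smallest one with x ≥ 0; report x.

87

gcd(522, 37):
  522 = 14×37 + 4
  37 = 9×4 + 1
  4 = 4×1
so gcd(522, 37) = 1.
1 divides 87, so solutions exist.
Back-substitute for Bézout coefficients:
  1 = 37 - 9×4
  ... = 37×(127) + 522×(-9)
Scale by 87/1 = 87: (x₀, y₀) = (11049, -783).
General solution: x = 11049 + 522t, y = -783 - 37t for integer t.
x ≥ 0: smallest is 11049 mod 522 = 87 (at t = -21), with y = -6.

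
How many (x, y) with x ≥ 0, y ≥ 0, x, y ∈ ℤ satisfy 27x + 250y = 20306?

3

gcd(250, 27) = 1.
By Bézout, 27·(-37) + 250·(4) = 1.
One solution: (178, 62).
General: x = 178 + 250t, y = 62 - 27t.
x ≥ 0 ⇒ t ≥ 0; y ≥ 0 ⇒ t ≤ 2. So t ∈ [0, 2]: 3 solutions.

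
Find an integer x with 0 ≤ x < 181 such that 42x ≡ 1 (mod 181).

125

gcd(181, 42) = 1  (181 = 4*42 + 13, 42 = 3*13 + 3, 13 = 4*3 + 1, 3 = 3*1).
Back-substituting, 42*(-56) + 181*(13) = 1.
So 42*-56 ≡ 1 (mod 181), and -56 mod 181 = 125.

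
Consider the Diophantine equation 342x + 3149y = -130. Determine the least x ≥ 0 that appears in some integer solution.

gcd(3149, 342):
  3149 = 9*342 + 71
  342 = 4*71 + 58
  71 = 1*58 + 13
  58 = 4*13 + 6
  13 = 2*6 + 1
  6 = 6*1
so gcd(3149, 342) = 1.
1 divides -130, so solutions exist.
Back-substitute for Bézout coefficients:
  1 = 13 - 2*6
  ... = 342*(-488) + 3149*(53)
Scale by -130/1 = -130: (x₀, y₀) = (63440, -6890).
General solution: x = 63440 + 3149t, y = -6890 - 342t for integer t.
x ≥ 0: smallest is 63440 mod 3149 = 460 (at t = -20), with y = -50.

460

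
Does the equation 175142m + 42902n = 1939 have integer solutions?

gcd(175142, 42902) = 38.
38 does not divide 1939 (remainder 1), so no integer solutions.

no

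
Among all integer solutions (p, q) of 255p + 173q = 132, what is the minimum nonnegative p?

86

gcd(255, 173):
  255 = 1·173 + 82
  173 = 2·82 + 9
  82 = 9·9 + 1
  9 = 9·1
so gcd(255, 173) = 1.
1 divides 132, so solutions exist.
Back-substitute for Bézout coefficients:
  1 = 82 - 9·9
  ... = 255·(19) + 173·(-28)
Scale by 132/1 = 132: (p₀, q₀) = (2508, -3696).
General solution: p = 2508 + 173t, q = -3696 - 255t for integer t.
p ≥ 0: smallest is 2508 mod 173 = 86 (at t = -14), with q = -126.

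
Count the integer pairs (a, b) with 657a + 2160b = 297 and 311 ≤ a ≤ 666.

gcd(2160, 657) = 9.
By Bézout, 657*(-23) + 2160*(7) = 9.
Particular solution: (201, -61).
General solution: a = 201 + 240t, b = -61 - 73t for integer t.
311 ≤ 201 + 240t ≤ 666 gives t ∈ [1, 1], which is 1 value.

1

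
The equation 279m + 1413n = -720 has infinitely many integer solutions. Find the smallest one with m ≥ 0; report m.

gcd(1413, 279):
  1413 = 5*279 + 18
  279 = 15*18 + 9
  18 = 2*9
so gcd(1413, 279) = 9.
9 divides -720, so solutions exist.
Back-substitute for Bézout coefficients:
  9 = 279 - 15*18
  ... = 279*(76) + 1413*(-15)
Scale by -720/9 = -80: (m₀, n₀) = (-6080, 1200).
General solution: m = -6080 + 157t, n = 1200 - 31t for integer t.
m ≥ 0: smallest is -6080 mod 157 = 43 (at t = 39), with n = -9.

43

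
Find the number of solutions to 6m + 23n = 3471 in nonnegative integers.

gcd(23, 6) = 1.
By Bézout, 6·(4) + 23·(-1) = 1.
One solution: (15, 147).
General: m = 15 + 23t, n = 147 - 6t.
m ≥ 0 ⇒ t ≥ 0; n ≥ 0 ⇒ t ≤ 24. So t ∈ [0, 24]: 25 solutions.

25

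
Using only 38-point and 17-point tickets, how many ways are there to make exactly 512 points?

Need nonnegative integers with 38j + 17k = 512.
gcd(38, 17) = 1, and 38·(-4) + 17·(9) = 1.
So (j₀, k₀) = (-2048, 4608); general j = -2048 + 17t, k = 4608 - 38t.
j ≥ 0 ⇒ t ≥ 121; k ≥ 0 ⇒ t ≤ 121. That's 1 value of t.

1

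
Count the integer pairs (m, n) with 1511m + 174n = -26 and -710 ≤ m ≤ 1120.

10

gcd(1511, 174):
  1511 = 8·174 + 119
  174 = 1·119 + 55
  119 = 2·55 + 9
  55 = 6·9 + 1
  9 = 9·1
so gcd(1511, 174) = 1.
Back-substitute for Bézout coefficients:
  1 = 55 - 6·9
  ... = 1511·(-19) + 174·(165)
Scale by -26: particular solution (494, -4290); reduce m mod 174: (146, -1268).
General solution: m = 146 + 174t, n = -1268 - 1511t for integer t.
-710 ≤ 146 + 174t ≤ 1120 gives t ∈ [-4, 5], which is 10 values.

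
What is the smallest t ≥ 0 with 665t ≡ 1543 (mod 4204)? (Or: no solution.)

gcd(4204, 665) = 1  (4204 = 6·665 + 214, 665 = 3·214 + 23, 214 = 9·23 + 7, 23 = 3·7 + 2, 7 = 3·2 + 1, 2 = 2·1).
1 divides 1543, so solutions exist.
Back-substituting, 665·(-1827) + 4204·(289) = 1.
So 665·(-1827) ≡ 1 (mod 4204); multiply by 1543: t ≡ -2819061 (mod 4204).
Smallest nonnegative: t = -2819061 mod 4204 = 1823.

1823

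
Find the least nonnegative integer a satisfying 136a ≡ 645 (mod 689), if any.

101

gcd(689, 136):
  689 = 5×136 + 9
  136 = 15×9 + 1
  9 = 9×1
so gcd(689, 136) = 1.
1 divides 645, so solutions exist.
Back-substitute for Bézout coefficients:
  1 = 136 - 15×9
  ... = 136×(76) + 689×(-15)
So 136×(76) ≡ 1 (mod 689); multiply by 645: a ≡ 49020 (mod 689).
Smallest nonnegative: a = 49020 mod 689 = 101.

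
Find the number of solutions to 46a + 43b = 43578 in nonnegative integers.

gcd(46, 43) = 1  (46 = 1·43 + 3, 43 = 14·3 + 1, 3 = 3·1).
Back-substituting, 46·(-14) + 43·(15) = 1.
Scale by 43578: one solution is (-610092, 653670). Reduce a mod 43: (35, 976).
General: a = 35 + 43t, b = 976 - 46t.
a ≥ 0 ⇒ t ≥ 0; b ≥ 0 ⇒ t ≤ 21. So t ∈ [0, 21]: 22 solutions.

22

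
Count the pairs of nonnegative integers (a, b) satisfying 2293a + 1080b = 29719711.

gcd(2293, 1080):
  2293 = 2×1080 + 133
  1080 = 8×133 + 16
  133 = 8×16 + 5
  16 = 3×5 + 1
  5 = 5×1
so gcd(2293, 1080) = 1.
Back-substitute for Bézout coefficients:
  1 = 16 - 3×5
  ... = 2293×(-203) + 1080×(431)
Scale by 29719711: one solution is (-6033101333, 12809195441). Reduce a mod 1080: (67, 27376).
General: a = 67 + 1080t, b = 27376 - 2293t.
a ≥ 0 ⇒ t ≥ 0; b ≥ 0 ⇒ t ≤ 11. So t ∈ [0, 11]: 12 solutions.

12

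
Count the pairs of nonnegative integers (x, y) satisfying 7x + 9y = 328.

gcd(9, 7):
  9 = 1·7 + 2
  7 = 3·2 + 1
  2 = 2·1
so gcd(9, 7) = 1.
Back-substitute for Bézout coefficients:
  1 = 7 - 3·2
  ... = 7·(4) + 9·(-3)
Scale by 328: one solution is (1312, -984). Reduce x mod 9: (7, 31).
General: x = 7 + 9t, y = 31 - 7t.
x ≥ 0 ⇒ t ≥ 0; y ≥ 0 ⇒ t ≤ 4. So t ∈ [0, 4]: 5 solutions.

5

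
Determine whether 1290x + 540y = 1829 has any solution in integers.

gcd(1290, 540):
  1290 = 2*540 + 210
  540 = 2*210 + 120
  210 = 1*120 + 90
  120 = 1*90 + 30
  90 = 3*30
so gcd(1290, 540) = 30.
30 does not divide 1829 (remainder 29), so no integer solutions.

no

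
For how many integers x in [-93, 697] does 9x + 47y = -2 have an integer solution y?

17

gcd(47, 9):
  47 = 5×9 + 2
  9 = 4×2 + 1
  2 = 2×1
so gcd(47, 9) = 1.
Back-substitute for Bézout coefficients:
  1 = 9 - 4×2
  ... = 9×(21) + 47×(-4)
Scale by -2: particular solution (-42, 8); reduce x mod 47: (5, -1).
General solution: x = 5 + 47t, y = -1 - 9t for integer t.
-93 ≤ 5 + 47t ≤ 697 gives t ∈ [-2, 14], which is 17 values.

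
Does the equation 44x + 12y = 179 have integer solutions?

gcd(44, 12) = 4  (44 = 3*12 + 8, 12 = 1*8 + 4, 8 = 2*4).
4 does not divide 179 (remainder 3), so no integer solutions.

no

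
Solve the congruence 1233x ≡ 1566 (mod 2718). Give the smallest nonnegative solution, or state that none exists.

gcd(2718, 1233):
  2718 = 2*1233 + 252
  1233 = 4*252 + 225
  252 = 1*225 + 27
  225 = 8*27 + 9
  27 = 3*9
so gcd(2718, 1233) = 9.
9 divides 1566, so solutions exist.
Back-substitute for Bézout coefficients:
  9 = 225 - 8*27
  ... = 1233*(97) + 2718*(-44)
So 1233*(97) ≡ 9 (mod 2718); multiply by 174: x ≡ 16878 (mod 302).
Smallest nonnegative: x = 16878 mod 302 = 268.

268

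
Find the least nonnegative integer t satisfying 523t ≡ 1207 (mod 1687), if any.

870

gcd(1687, 523) = 1  (1687 = 3*523 + 118, 523 = 4*118 + 51, 118 = 2*51 + 16, 51 = 3*16 + 3, 16 = 5*3 + 1, 3 = 3*1).
1 divides 1207, so solutions exist.
Back-substituting, 523*(-529) + 1687*(164) = 1.
So 523*(-529) ≡ 1 (mod 1687); multiply by 1207: t ≡ -638503 (mod 1687).
Smallest nonnegative: t = -638503 mod 1687 = 870.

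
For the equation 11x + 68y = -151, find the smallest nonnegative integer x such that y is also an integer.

gcd(68, 11):
  68 = 6*11 + 2
  11 = 5*2 + 1
  2 = 2*1
so gcd(68, 11) = 1.
1 divides -151, so solutions exist.
Back-substitute for Bézout coefficients:
  1 = 11 - 5*2
  ... = 11*(31) + 68*(-5)
Scale by -151/1 = -151: (x₀, y₀) = (-4681, 755).
General solution: x = -4681 + 68t, y = 755 - 11t for integer t.
x ≥ 0: smallest is -4681 mod 68 = 11 (at t = 69), with y = -4.

11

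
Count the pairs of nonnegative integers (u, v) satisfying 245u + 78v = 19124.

1

gcd(245, 78) = 1.
By Bézout, 245*(-7) + 78*(22) = 1.
One solution: (58, 63).
General: u = 58 + 78t, v = 63 - 245t.
u ≥ 0 ⇒ t ≥ 0; v ≥ 0 ⇒ t ≤ 0. So t ∈ [0, 0]: 1 solution.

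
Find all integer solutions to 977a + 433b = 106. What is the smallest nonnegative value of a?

196

gcd(977, 433):
  977 = 2*433 + 111
  433 = 3*111 + 100
  111 = 1*100 + 11
  100 = 9*11 + 1
  11 = 11*1
so gcd(977, 433) = 1.
1 divides 106, so solutions exist.
Back-substitute for Bézout coefficients:
  1 = 100 - 9*11
  ... = 977*(-39) + 433*(88)
Scale by 106/1 = 106: (a₀, b₀) = (-4134, 9328).
General solution: a = -4134 + 433t, b = 9328 - 977t for integer t.
a ≥ 0: smallest is -4134 mod 433 = 196 (at t = 10), with b = -442.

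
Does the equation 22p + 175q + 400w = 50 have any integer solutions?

yes

gcd(175, 22) = 1  (175 = 7×22 + 21, 22 = 1×21 + 1, 21 = 21×1).
gcd(1, 400) = 1.
1 divides 50, so integer solutions exist.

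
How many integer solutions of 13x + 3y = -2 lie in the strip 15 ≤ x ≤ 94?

27

gcd(13, 3) = 1.
By Bézout, 13×(1) + 3×(-4) = 1.
Particular solution: (1, -5).
General solution: x = 1 + 3t, y = -5 - 13t for integer t.
15 ≤ 1 + 3t ≤ 94 gives t ∈ [5, 31], which is 27 values.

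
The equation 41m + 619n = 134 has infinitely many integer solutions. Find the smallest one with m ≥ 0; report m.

gcd(619, 41):
  619 = 15·41 + 4
  41 = 10·4 + 1
  4 = 4·1
so gcd(619, 41) = 1.
1 divides 134, so solutions exist.
Back-substitute for Bézout coefficients:
  1 = 41 - 10·4
  ... = 41·(151) + 619·(-10)
Scale by 134/1 = 134: (m₀, n₀) = (20234, -1340).
General solution: m = 20234 + 619t, n = -1340 - 41t for integer t.
m ≥ 0: smallest is 20234 mod 619 = 426 (at t = -32), with n = -28.

426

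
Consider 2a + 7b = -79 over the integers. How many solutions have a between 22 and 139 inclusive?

17

gcd(7, 2) = 1.
By Bézout, 2*(-3) + 7*(1) = 1.
Particular solution: (6, -13).
General solution: a = 6 + 7t, b = -13 - 2t for integer t.
22 ≤ 6 + 7t ≤ 139 gives t ∈ [3, 19], which is 17 values.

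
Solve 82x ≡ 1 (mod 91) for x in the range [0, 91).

10

gcd(91, 82):
  91 = 1·82 + 9
  82 = 9·9 + 1
  9 = 9·1
so gcd(91, 82) = 1.
Back-substitute for Bézout coefficients:
  1 = 82 - 9·9
  ... = 82·(10) + 91·(-9)
So 82·10 ≡ 1 (mod 91), and 10 mod 91 = 10.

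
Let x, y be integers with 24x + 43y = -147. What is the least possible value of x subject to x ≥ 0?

10

gcd(43, 24) = 1  (43 = 1·24 + 19, 24 = 1·19 + 5, 19 = 3·5 + 4, 5 = 1·4 + 1, 4 = 4·1).
1 divides -147, so solutions exist.
Back-substituting, 24·(9) + 43·(-5) = 1.
Scale by -147/1 = -147: (x₀, y₀) = (-1323, 735).
General solution: x = -1323 + 43t, y = 735 - 24t for integer t.
x ≥ 0: smallest is -1323 mod 43 = 10 (at t = 31), with y = -9.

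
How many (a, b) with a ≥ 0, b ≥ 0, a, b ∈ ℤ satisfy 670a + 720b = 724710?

gcd(720, 670):
  720 = 1×670 + 50
  670 = 13×50 + 20
  50 = 2×20 + 10
  20 = 2×10
so gcd(720, 670) = 10.
Back-substitute for Bézout coefficients:
  10 = 50 - 2×20
  ... = 670×(-29) + 720×(27)
Scale by 72471: one solution is (-2101659, 1956717). Reduce a mod 72: (21, 987).
General: a = 21 + 72t, b = 987 - 67t.
a ≥ 0 ⇒ t ≥ 0; b ≥ 0 ⇒ t ≤ 14. So t ∈ [0, 14]: 15 solutions.

15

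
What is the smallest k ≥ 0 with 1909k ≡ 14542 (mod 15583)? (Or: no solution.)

10048

gcd(15583, 1909):
  15583 = 8×1909 + 311
  1909 = 6×311 + 43
  311 = 7×43 + 10
  43 = 4×10 + 3
  10 = 3×3 + 1
  3 = 3×1
so gcd(15583, 1909) = 1.
1 divides 14542, so solutions exist.
Back-substitute for Bézout coefficients:
  1 = 10 - 3×3
  ... = 1909×(-4710) + 15583×(577)
So 1909×(-4710) ≡ 1 (mod 15583); multiply by 14542: k ≡ -68492820 (mod 15583).
Smallest nonnegative: k = -68492820 mod 15583 = 10048.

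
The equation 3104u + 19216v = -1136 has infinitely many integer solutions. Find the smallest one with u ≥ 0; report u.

823

gcd(19216, 3104):
  19216 = 6·3104 + 592
  3104 = 5·592 + 144
  592 = 4·144 + 16
  144 = 9·16
so gcd(19216, 3104) = 16.
16 divides -1136, so solutions exist.
Back-substitute for Bézout coefficients:
  16 = 592 - 4·144
  ... = 3104·(-130) + 19216·(21)
Scale by -1136/16 = -71: (u₀, v₀) = (9230, -1491).
General solution: u = 9230 + 1201t, v = -1491 - 194t for integer t.
u ≥ 0: smallest is 9230 mod 1201 = 823 (at t = -7), with v = -133.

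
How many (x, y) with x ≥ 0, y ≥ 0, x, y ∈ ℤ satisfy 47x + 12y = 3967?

7

gcd(47, 12) = 1.
By Bézout, 47*(-1) + 12*(4) = 1.
One solution: (5, 311).
General: x = 5 + 12t, y = 311 - 47t.
x ≥ 0 ⇒ t ≥ 0; y ≥ 0 ⇒ t ≤ 6. So t ∈ [0, 6]: 7 solutions.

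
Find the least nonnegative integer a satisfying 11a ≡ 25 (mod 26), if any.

7

gcd(26, 11) = 1.
1 divides 25, so solutions exist.
By Bézout, 11·(-7) + 26·(3) = 1.
So 11·(-7) ≡ 1 (mod 26); multiply by 25: a ≡ -175 (mod 26).
Smallest nonnegative: a = -175 mod 26 = 7.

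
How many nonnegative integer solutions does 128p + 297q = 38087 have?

gcd(297, 128):
  297 = 2*128 + 41
  128 = 3*41 + 5
  41 = 8*5 + 1
  5 = 5*1
so gcd(297, 128) = 1.
Back-substitute for Bézout coefficients:
  1 = 41 - 8*5
  ... = 128*(-58) + 297*(25)
Scale by 38087: one solution is (-2209046, 952175). Reduce p mod 297: (40, 111).
General: p = 40 + 297t, q = 111 - 128t.
p ≥ 0 ⇒ t ≥ 0; q ≥ 0 ⇒ t ≤ 0. So t ∈ [0, 0]: 1 solution.

1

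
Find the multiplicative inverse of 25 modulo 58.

7

gcd(58, 25):
  58 = 2*25 + 8
  25 = 3*8 + 1
  8 = 8*1
so gcd(58, 25) = 1.
Back-substitute for Bézout coefficients:
  1 = 25 - 3*8
  ... = 25*(7) + 58*(-3)
So 25*7 ≡ 1 (mod 58), and 7 mod 58 = 7.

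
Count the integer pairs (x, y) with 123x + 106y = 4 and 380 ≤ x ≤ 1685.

gcd(123, 106) = 1  (123 = 1×106 + 17, 106 = 6×17 + 4, 17 = 4×4 + 1, 4 = 4×1).
Back-substituting, 123×(25) + 106×(-29) = 1.
Scale by 4: particular solution (100, -116); reduce x mod 106: (100, -116).
General solution: x = 100 + 106t, y = -116 - 123t for integer t.
380 ≤ 100 + 106t ≤ 1685 gives t ∈ [3, 14], which is 12 values.

12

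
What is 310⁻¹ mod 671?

171

gcd(671, 310) = 1  (671 = 2×310 + 51, 310 = 6×51 + 4, 51 = 12×4 + 3, 4 = 1×3 + 1, 3 = 3×1).
Back-substituting, 310×(171) + 671×(-79) = 1.
So 310×171 ≡ 1 (mod 671), and 171 mod 671 = 171.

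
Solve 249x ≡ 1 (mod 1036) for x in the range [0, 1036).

gcd(1036, 249) = 1  (1036 = 4×249 + 40, 249 = 6×40 + 9, 40 = 4×9 + 4, 9 = 2×4 + 1, 4 = 4×1).
Back-substituting, 249×(233) + 1036×(-56) = 1.
So 249×233 ≡ 1 (mod 1036), and 233 mod 1036 = 233.

233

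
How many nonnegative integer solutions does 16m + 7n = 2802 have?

25

gcd(16, 7):
  16 = 2·7 + 2
  7 = 3·2 + 1
  2 = 2·1
so gcd(16, 7) = 1.
Back-substitute for Bézout coefficients:
  1 = 7 - 3·2
  ... = 16·(-3) + 7·(7)
Scale by 2802: one solution is (-8406, 19614). Reduce m mod 7: (1, 398).
General: m = 1 + 7t, n = 398 - 16t.
m ≥ 0 ⇒ t ≥ 0; n ≥ 0 ⇒ t ≤ 24. So t ∈ [0, 24]: 25 solutions.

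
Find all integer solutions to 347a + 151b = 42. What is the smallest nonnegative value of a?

11

gcd(347, 151):
  347 = 2·151 + 45
  151 = 3·45 + 16
  45 = 2·16 + 13
  16 = 1·13 + 3
  13 = 4·3 + 1
  3 = 3·1
so gcd(347, 151) = 1.
1 divides 42, so solutions exist.
Back-substitute for Bézout coefficients:
  1 = 13 - 4·3
  ... = 347·(47) + 151·(-108)
Scale by 42/1 = 42: (a₀, b₀) = (1974, -4536).
General solution: a = 1974 + 151t, b = -4536 - 347t for integer t.
a ≥ 0: smallest is 1974 mod 151 = 11 (at t = -13), with b = -25.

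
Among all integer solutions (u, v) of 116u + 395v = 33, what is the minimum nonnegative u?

208

gcd(395, 116):
  395 = 3×116 + 47
  116 = 2×47 + 22
  47 = 2×22 + 3
  22 = 7×3 + 1
  3 = 3×1
so gcd(395, 116) = 1.
1 divides 33, so solutions exist.
Back-substitute for Bézout coefficients:
  1 = 22 - 7×3
  ... = 116×(126) + 395×(-37)
Scale by 33/1 = 33: (u₀, v₀) = (4158, -1221).
General solution: u = 4158 + 395t, v = -1221 - 116t for integer t.
u ≥ 0: smallest is 4158 mod 395 = 208 (at t = -10), with v = -61.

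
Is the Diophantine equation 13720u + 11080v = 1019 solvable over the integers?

gcd(13720, 11080) = 40  (13720 = 1*11080 + 2640, 11080 = 4*2640 + 520, 2640 = 5*520 + 40, 520 = 13*40).
40 does not divide 1019 (remainder 19), so no integer solutions.

no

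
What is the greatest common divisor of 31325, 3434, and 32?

gcd(31325, 3434):
  31325 = 9·3434 + 419
  3434 = 8·419 + 82
  419 = 5·82 + 9
  82 = 9·9 + 1
  9 = 9·1
so gcd(31325, 3434) = 1.
gcd(1, 32) = 1.

1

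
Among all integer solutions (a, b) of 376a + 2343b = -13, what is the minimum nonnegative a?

gcd(2343, 376):
  2343 = 6×376 + 87
  376 = 4×87 + 28
  87 = 3×28 + 3
  28 = 9×3 + 1
  3 = 3×1
so gcd(2343, 376) = 1.
1 divides -13, so solutions exist.
Back-substitute for Bézout coefficients:
  1 = 28 - 9×3
  ... = 376×(754) + 2343×(-121)
Scale by -13/1 = -13: (a₀, b₀) = (-9802, 1573).
General solution: a = -9802 + 2343t, b = 1573 - 376t for integer t.
a ≥ 0: smallest is -9802 mod 2343 = 1913 (at t = 5), with b = -307.

1913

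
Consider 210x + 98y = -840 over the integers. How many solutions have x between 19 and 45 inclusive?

gcd(210, 98):
  210 = 2·98 + 14
  98 = 7·14
so gcd(210, 98) = 14.
Back-substitute for Bézout coefficients:
  14 = 210 - 2·98
  ... = 210·(1) + 98·(-2)
Scale by -60: particular solution (-60, 120); reduce x mod 7: (3, -15).
General solution: x = 3 + 7t, y = -15 - 15t for integer t.
19 ≤ 3 + 7t ≤ 45 gives t ∈ [3, 6], which is 4 values.

4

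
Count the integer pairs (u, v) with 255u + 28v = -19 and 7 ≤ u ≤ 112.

3

gcd(255, 28) = 1.
By Bézout, 255·(-9) + 28·(82) = 1.
Particular solution: (3, -28).
General solution: u = 3 + 28t, v = -28 - 255t for integer t.
7 ≤ 3 + 28t ≤ 112 gives t ∈ [1, 3], which is 3 values.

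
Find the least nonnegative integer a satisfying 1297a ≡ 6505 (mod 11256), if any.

5377

gcd(11256, 1297) = 1  (11256 = 8*1297 + 880, 1297 = 1*880 + 417, 880 = 2*417 + 46, 417 = 9*46 + 3, 46 = 15*3 + 1, 3 = 3*1).
1 divides 6505, so solutions exist.
Back-substituting, 1297*(-3671) + 11256*(423) = 1.
So 1297*(-3671) ≡ 1 (mod 11256); multiply by 6505: a ≡ -23879855 (mod 11256).
Smallest nonnegative: a = -23879855 mod 11256 = 5377.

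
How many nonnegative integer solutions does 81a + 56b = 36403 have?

gcd(81, 56):
  81 = 1*56 + 25
  56 = 2*25 + 6
  25 = 4*6 + 1
  6 = 6*1
so gcd(81, 56) = 1.
Back-substitute for Bézout coefficients:
  1 = 25 - 4*6
  ... = 81*(9) + 56*(-13)
Scale by 36403: one solution is (327627, -473239). Reduce a mod 56: (27, 611).
General: a = 27 + 56t, b = 611 - 81t.
a ≥ 0 ⇒ t ≥ 0; b ≥ 0 ⇒ t ≤ 7. So t ∈ [0, 7]: 8 solutions.

8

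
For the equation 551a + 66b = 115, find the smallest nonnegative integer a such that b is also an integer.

gcd(551, 66) = 1  (551 = 8·66 + 23, 66 = 2·23 + 20, 23 = 1·20 + 3, 20 = 6·3 + 2, 3 = 1·2 + 1, 2 = 2·1).
1 divides 115, so solutions exist.
Back-substituting, 551·(23) + 66·(-192) = 1.
Scale by 115/1 = 115: (a₀, b₀) = (2645, -22080).
General solution: a = 2645 + 66t, b = -22080 - 551t for integer t.
a ≥ 0: smallest is 2645 mod 66 = 5 (at t = -40), with b = -40.

5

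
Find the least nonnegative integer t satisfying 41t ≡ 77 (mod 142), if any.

85

gcd(142, 41):
  142 = 3·41 + 19
  41 = 2·19 + 3
  19 = 6·3 + 1
  3 = 3·1
so gcd(142, 41) = 1.
1 divides 77, so solutions exist.
Back-substitute for Bézout coefficients:
  1 = 19 - 6·3
  ... = 41·(-45) + 142·(13)
So 41·(-45) ≡ 1 (mod 142); multiply by 77: t ≡ -3465 (mod 142).
Smallest nonnegative: t = -3465 mod 142 = 85.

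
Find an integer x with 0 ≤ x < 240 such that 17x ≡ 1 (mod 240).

113

gcd(240, 17):
  240 = 14×17 + 2
  17 = 8×2 + 1
  2 = 2×1
so gcd(240, 17) = 1.
Back-substitute for Bézout coefficients:
  1 = 17 - 8×2
  ... = 17×(113) + 240×(-8)
So 17×113 ≡ 1 (mod 240), and 113 mod 240 = 113.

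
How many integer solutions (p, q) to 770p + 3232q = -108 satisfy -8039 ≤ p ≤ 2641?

6

gcd(3232, 770):
  3232 = 4·770 + 152
  770 = 5·152 + 10
  152 = 15·10 + 2
  10 = 5·2
so gcd(3232, 770) = 2.
Back-substitute for Bézout coefficients:
  2 = 152 - 15·10
  ... = 770·(-319) + 3232·(76)
Scale by -54: particular solution (17226, -4104); reduce p mod 1616: (1066, -254).
General solution: p = 1066 + 1616t, q = -254 - 385t for integer t.
-8039 ≤ 1066 + 1616t ≤ 2641 gives t ∈ [-5, 0], which is 6 values.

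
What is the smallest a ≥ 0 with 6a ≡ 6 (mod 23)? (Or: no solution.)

gcd(23, 6) = 1.
1 divides 6, so solutions exist.
By Bézout, 6*(4) + 23*(-1) = 1.
So 6*(4) ≡ 1 (mod 23); multiply by 6: a ≡ 24 (mod 23).
Smallest nonnegative: a = 24 mod 23 = 1.

1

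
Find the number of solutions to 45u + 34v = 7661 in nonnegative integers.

5

gcd(45, 34) = 1.
By Bézout, 45*(-3) + 34*(4) = 1.
One solution: (1, 224).
General: u = 1 + 34t, v = 224 - 45t.
u ≥ 0 ⇒ t ≥ 0; v ≥ 0 ⇒ t ≤ 4. So t ∈ [0, 4]: 5 solutions.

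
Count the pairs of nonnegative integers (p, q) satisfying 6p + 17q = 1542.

gcd(17, 6) = 1  (17 = 2×6 + 5, 6 = 1×5 + 1, 5 = 5×1).
Back-substituting, 6×(3) + 17×(-1) = 1.
Scale by 1542: one solution is (4626, -1542). Reduce p mod 17: (2, 90).
General: p = 2 + 17t, q = 90 - 6t.
p ≥ 0 ⇒ t ≥ 0; q ≥ 0 ⇒ t ≤ 15. So t ∈ [0, 15]: 16 solutions.

16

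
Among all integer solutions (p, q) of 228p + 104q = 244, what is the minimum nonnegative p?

gcd(228, 104):
  228 = 2*104 + 20
  104 = 5*20 + 4
  20 = 5*4
so gcd(228, 104) = 4.
4 divides 244, so solutions exist.
Back-substitute for Bézout coefficients:
  4 = 104 - 5*20
  ... = 228*(-5) + 104*(11)
Scale by 244/4 = 61: (p₀, q₀) = (-305, 671).
General solution: p = -305 + 26t, q = 671 - 57t for integer t.
p ≥ 0: smallest is -305 mod 26 = 7 (at t = 12), with q = -13.

7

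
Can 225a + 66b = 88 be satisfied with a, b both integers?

no

gcd(225, 66) = 3  (225 = 3×66 + 27, 66 = 2×27 + 12, 27 = 2×12 + 3, 12 = 4×3).
3 does not divide 88 (remainder 1), so no integer solutions.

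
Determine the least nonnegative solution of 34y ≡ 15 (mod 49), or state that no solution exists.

gcd(49, 34):
  49 = 1*34 + 15
  34 = 2*15 + 4
  15 = 3*4 + 3
  4 = 1*3 + 1
  3 = 3*1
so gcd(49, 34) = 1.
1 divides 15, so solutions exist.
Back-substitute for Bézout coefficients:
  1 = 4 - 1*3
  ... = 34*(13) + 49*(-9)
So 34*(13) ≡ 1 (mod 49); multiply by 15: y ≡ 195 (mod 49).
Smallest nonnegative: y = 195 mod 49 = 48.

48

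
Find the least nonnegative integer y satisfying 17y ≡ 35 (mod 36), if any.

gcd(36, 17) = 1  (36 = 2×17 + 2, 17 = 8×2 + 1, 2 = 2×1).
1 divides 35, so solutions exist.
Back-substituting, 17×(17) + 36×(-8) = 1.
So 17×(17) ≡ 1 (mod 36); multiply by 35: y ≡ 595 (mod 36).
Smallest nonnegative: y = 595 mod 36 = 19.

19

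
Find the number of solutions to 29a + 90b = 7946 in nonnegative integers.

4

gcd(90, 29):
  90 = 3·29 + 3
  29 = 9·3 + 2
  3 = 1·2 + 1
  2 = 2·1
so gcd(90, 29) = 1.
Back-substitute for Bézout coefficients:
  1 = 3 - 1·2
  ... = 29·(-31) + 90·(10)
Scale by 7946: one solution is (-246326, 79460). Reduce a mod 90: (4, 87).
General: a = 4 + 90t, b = 87 - 29t.
a ≥ 0 ⇒ t ≥ 0; b ≥ 0 ⇒ t ≤ 3. So t ∈ [0, 3]: 4 solutions.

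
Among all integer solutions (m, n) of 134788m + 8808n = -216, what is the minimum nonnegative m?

198

gcd(134788, 8808) = 4  (134788 = 15×8808 + 2668, 8808 = 3×2668 + 804, 2668 = 3×804 + 256, 804 = 3×256 + 36, 256 = 7×36 + 4, 36 = 9×4).
4 divides -216, so solutions exist.
Back-substituting, 134788×(241) + 8808×(-3688) = 4.
Scale by -216/4 = -54: (m₀, n₀) = (-13014, 199152).
General solution: m = -13014 + 2202t, n = 199152 - 33697t for integer t.
m ≥ 0: smallest is -13014 mod 2202 = 198 (at t = 6), with n = -3030.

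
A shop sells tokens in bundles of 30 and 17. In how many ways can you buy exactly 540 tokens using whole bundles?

Need nonnegative integers with 30j + 17k = 540.
gcd(30, 17) = 1, and 30·(4) + 17·(-7) = 1.
So (j₀, k₀) = (2160, -3780); general j = 2160 + 17t, k = -3780 - 30t.
j ≥ 0 ⇒ t ≥ -127; k ≥ 0 ⇒ t ≤ -126. That's 2 values of t.

2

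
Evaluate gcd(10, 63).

1

gcd(63, 10) = 1  (63 = 6·10 + 3, 10 = 3·3 + 1, 3 = 3·1).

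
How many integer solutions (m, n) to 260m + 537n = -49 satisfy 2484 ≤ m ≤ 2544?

gcd(537, 260):
  537 = 2·260 + 17
  260 = 15·17 + 5
  17 = 3·5 + 2
  5 = 2·2 + 1
  2 = 2·1
so gcd(537, 260) = 1.
Back-substitute for Bézout coefficients:
  1 = 5 - 2·2
  ... = 260·(221) + 537·(-107)
Scale by -49: particular solution (-10829, 5243); reduce m mod 537: (448, -217).
General solution: m = 448 + 537t, n = -217 - 260t for integer t.
2484 ≤ 448 + 537t ≤ 2544 gives t ∈ [4, 3], which is 0 values.

0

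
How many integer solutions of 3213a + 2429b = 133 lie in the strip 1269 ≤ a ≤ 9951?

gcd(3213, 2429) = 7.
By Bézout, 3213×(-158) + 2429×(209) = 7.
Particular solution: (121, -160).
General solution: a = 121 + 347t, b = -160 - 459t for integer t.
1269 ≤ 121 + 347t ≤ 9951 gives t ∈ [4, 28], which is 25 values.

25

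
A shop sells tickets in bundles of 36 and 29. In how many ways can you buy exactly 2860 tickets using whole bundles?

3

Need nonnegative integers with 36j + 29k = 2860.
gcd(36, 29) = 1, and 36·(-4) + 29·(5) = 1.
So (j₀, k₀) = (-11440, 14300); general j = -11440 + 29t, k = 14300 - 36t.
j ≥ 0 ⇒ t ≥ 395; k ≥ 0 ⇒ t ≤ 397. That's 3 values of t.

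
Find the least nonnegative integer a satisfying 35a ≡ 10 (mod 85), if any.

10

gcd(85, 35) = 5.
5 divides 10, so solutions exist.
By Bézout, 35·(5) + 85·(-2) = 5.
So 35·(5) ≡ 5 (mod 85); multiply by 2: a ≡ 10 (mod 17).
Smallest nonnegative: a = 10 mod 17 = 10.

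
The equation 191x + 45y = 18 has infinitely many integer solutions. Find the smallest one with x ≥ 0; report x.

gcd(191, 45) = 1  (191 = 4×45 + 11, 45 = 4×11 + 1, 11 = 11×1).
1 divides 18, so solutions exist.
Back-substituting, 191×(-4) + 45×(17) = 1.
Scale by 18/1 = 18: (x₀, y₀) = (-72, 306).
General solution: x = -72 + 45t, y = 306 - 191t for integer t.
x ≥ 0: smallest is -72 mod 45 = 18 (at t = 2), with y = -76.

18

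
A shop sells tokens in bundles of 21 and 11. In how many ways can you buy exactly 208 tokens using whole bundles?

1

Need nonnegative integers with 21j + 11k = 208.
gcd(21, 11) = 1, and 21·(-1) + 11·(2) = 1.
So (j₀, k₀) = (-208, 416); general j = -208 + 11t, k = 416 - 21t.
j ≥ 0 ⇒ t ≥ 19; k ≥ 0 ⇒ t ≤ 19. That's 1 value of t.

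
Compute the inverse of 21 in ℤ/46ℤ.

11

gcd(46, 21):
  46 = 2·21 + 4
  21 = 5·4 + 1
  4 = 4·1
so gcd(46, 21) = 1.
Back-substitute for Bézout coefficients:
  1 = 21 - 5·4
  ... = 21·(11) + 46·(-5)
So 21·11 ≡ 1 (mod 46), and 11 mod 46 = 11.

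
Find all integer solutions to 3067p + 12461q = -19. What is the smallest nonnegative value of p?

6586

gcd(12461, 3067) = 1.
1 divides -19, so solutions exist.
By Bézout, 3067·(-2970) + 12461·(731) = 1.
Scale by -19/1 = -19: (p₀, q₀) = (56430, -13889).
General solution: p = 56430 + 12461t, q = -13889 - 3067t for integer t.
p ≥ 0: smallest is 56430 mod 12461 = 6586 (at t = -4), with q = -1621.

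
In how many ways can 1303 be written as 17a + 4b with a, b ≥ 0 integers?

gcd(17, 4) = 1.
By Bézout, 17*(1) + 4*(-4) = 1.
One solution: (3, 313).
General: a = 3 + 4t, b = 313 - 17t.
a ≥ 0 ⇒ t ≥ 0; b ≥ 0 ⇒ t ≤ 18. So t ∈ [0, 18]: 19 solutions.

19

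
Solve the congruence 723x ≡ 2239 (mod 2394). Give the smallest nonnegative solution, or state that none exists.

no solution

gcd(2394, 723) = 3.
3 does not divide 2239, so the congruence has no solution.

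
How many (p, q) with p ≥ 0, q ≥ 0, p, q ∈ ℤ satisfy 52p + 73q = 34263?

9

gcd(73, 52) = 1  (73 = 1×52 + 21, 52 = 2×21 + 10, 21 = 2×10 + 1, 10 = 10×1).
Back-substituting, 52×(-7) + 73×(5) = 1.
Scale by 34263: one solution is (-239841, 171315). Reduce p mod 73: (37, 443).
General: p = 37 + 73t, q = 443 - 52t.
p ≥ 0 ⇒ t ≥ 0; q ≥ 0 ⇒ t ≤ 8. So t ∈ [0, 8]: 9 solutions.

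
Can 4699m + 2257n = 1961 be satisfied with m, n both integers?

yes

gcd(4699, 2257) = 37  (4699 = 2·2257 + 185, 2257 = 12·185 + 37, 185 = 5·37).
37 divides 1961, so integer solutions exist.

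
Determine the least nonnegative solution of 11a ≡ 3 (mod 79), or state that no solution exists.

gcd(79, 11) = 1.
1 divides 3, so solutions exist.
By Bézout, 11×(36) + 79×(-5) = 1.
So 11×(36) ≡ 1 (mod 79); multiply by 3: a ≡ 108 (mod 79).
Smallest nonnegative: a = 108 mod 79 = 29.

29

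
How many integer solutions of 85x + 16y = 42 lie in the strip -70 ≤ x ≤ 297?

23

gcd(85, 16) = 1.
By Bézout, 85*(-3) + 16*(16) = 1.
Particular solution: (2, -8).
General solution: x = 2 + 16t, y = -8 - 85t for integer t.
-70 ≤ 2 + 16t ≤ 297 gives t ∈ [-4, 18], which is 23 values.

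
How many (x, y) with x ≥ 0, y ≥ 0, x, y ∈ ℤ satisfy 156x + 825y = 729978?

gcd(825, 156) = 3  (825 = 5×156 + 45, 156 = 3×45 + 21, 45 = 2×21 + 3, 21 = 7×3).
Back-substituting, 156×(-37) + 825×(7) = 3.
Scale by 243326: one solution is (-9003062, 1703282). Reduce x mod 275: (163, 854).
General: x = 163 + 275t, y = 854 - 52t.
x ≥ 0 ⇒ t ≥ 0; y ≥ 0 ⇒ t ≤ 16. So t ∈ [0, 16]: 17 solutions.

17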